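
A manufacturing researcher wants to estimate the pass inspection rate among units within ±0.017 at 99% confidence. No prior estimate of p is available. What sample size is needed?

Conservative approach: use p = 0.5 (maximizes p(1-p) = 0.25). n = z²(0.25)/E² = 2.576²×0.25/0.017² = 5740.3 → n = 5741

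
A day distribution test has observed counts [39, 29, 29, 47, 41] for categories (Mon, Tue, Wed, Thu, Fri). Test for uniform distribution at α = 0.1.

Expected = 37 each. χ² = Σ(O-E)²/E = 6.703. df = 4, critical value = 7.779. Fail to reject H₀.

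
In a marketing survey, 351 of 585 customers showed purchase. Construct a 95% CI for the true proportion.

p̂ = 0.6. CI = p̂ ± z*√(p̂(1-p̂)/n) = (0.56, 0.64)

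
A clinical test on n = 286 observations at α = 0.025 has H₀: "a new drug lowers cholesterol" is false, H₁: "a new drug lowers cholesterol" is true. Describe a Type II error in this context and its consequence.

Type II error: failing to reject H₀ when it is false — concluding that a new drug lowers cholesterol is not supported when in fact it is. Consequence: shelving an effective drug — patients miss out on a treatment that would have helped.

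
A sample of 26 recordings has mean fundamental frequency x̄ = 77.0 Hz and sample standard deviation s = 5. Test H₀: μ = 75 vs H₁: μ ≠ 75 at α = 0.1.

t = (x̄ - μ₀)/(s/√n) = (77.0 - 75)/(5/√26) = 2.04. df = 25, critical t = ±1.708. Reject H₀.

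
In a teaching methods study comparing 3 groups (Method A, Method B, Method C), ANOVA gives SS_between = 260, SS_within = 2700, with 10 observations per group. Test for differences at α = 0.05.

df_between = 2, df_within = 27. F = MS_between/MS_within = 130.0/100.0 = 1.3. F_crit ≈ 3.354. Fail to reject H₀.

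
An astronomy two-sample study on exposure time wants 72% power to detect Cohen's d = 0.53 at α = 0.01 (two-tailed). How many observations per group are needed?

z_{α/2} = 2.576, z_β = Φ⁻¹(0.72) = 0.583. For medium effect (d = 0.53): n per group = 2(z_{α/2} + z_β)²/d² = 2(2.576 + 0.583)²/0.53² = 71.1 → 72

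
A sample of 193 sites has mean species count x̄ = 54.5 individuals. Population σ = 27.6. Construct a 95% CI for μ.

CI = x̄ ± z*(σ/√n) = 54.5 ± 1.96(27.6/√193) = 54.5 ± 3.89 = (50.61, 58.39)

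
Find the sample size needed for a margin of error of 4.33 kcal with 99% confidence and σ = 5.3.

n = (z*σ/E)² = (2.576×5.3/4.33)² = 9.9 → n = 10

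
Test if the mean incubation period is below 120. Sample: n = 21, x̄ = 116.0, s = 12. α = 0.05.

t = (116.0 - 120)/(12/√21) = -1.528, df = 20. Critical t = -1.725. Fail to reject H₀.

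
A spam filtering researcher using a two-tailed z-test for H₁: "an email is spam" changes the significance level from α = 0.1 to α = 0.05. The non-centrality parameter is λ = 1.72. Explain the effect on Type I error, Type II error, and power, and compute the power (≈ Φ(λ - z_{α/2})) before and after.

Decreasing α from 0.1 to 0.05:
• Type I error rate decreases (α is the Type I rate by definition).
• Critical value moves from z_{α/2} = 1.645 to 1.96, so power = Φ(λ - z_{α/2}) goes from Φ(1.72 - 1.645) = 0.53 to Φ(1.72 - 1.96) = 0.405.
• Type II error rate β = 1 - power therefore increases (0.47 → 0.595).
Appropriate when false positives are costly — here, a legitimate email is sent to the spam folder and the user misses it.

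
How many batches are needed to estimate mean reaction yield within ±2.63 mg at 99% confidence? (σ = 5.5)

n = (z*σ/E)² = (2.576×5.5/2.63)² = 29.02 → n = 30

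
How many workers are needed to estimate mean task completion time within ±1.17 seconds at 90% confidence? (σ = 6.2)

n = (z*σ/E)² = (1.645×6.2/1.17)² = 76.0 → n = 76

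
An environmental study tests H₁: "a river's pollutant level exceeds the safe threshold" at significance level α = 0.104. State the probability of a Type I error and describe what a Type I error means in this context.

P(Type I error) = α = 0.104. A Type I error is rejecting H₀ when H₀ is actually true (false positive) — here, concluding that a river's pollutant level exceeds the safe threshold when in fact this is not the case. Consequence: shutting down a compliant factory unnecessarily.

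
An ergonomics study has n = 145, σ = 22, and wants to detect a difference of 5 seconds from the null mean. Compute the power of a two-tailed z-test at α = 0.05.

SE = σ/√n = 22/√145 = 1.827. Non-centrality λ = d/SE = 5/1.827 = 2.737. Power ≈ Φ(λ - z_{α/2}) = Φ(2.737 - 1.96) = Φ(0.777) = 0.781.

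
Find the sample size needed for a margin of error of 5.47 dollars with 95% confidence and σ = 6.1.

n = (z*σ/E)² = (1.96×6.1/5.47)² = 4.8 → n = 5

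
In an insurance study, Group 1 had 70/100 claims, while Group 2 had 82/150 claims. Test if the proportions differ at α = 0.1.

p̂₁ = 0.7, p̂₂ = 0.547, pooled p̂ = 0.608. z = 2.433. Critical: ±1.645. Reject H₀.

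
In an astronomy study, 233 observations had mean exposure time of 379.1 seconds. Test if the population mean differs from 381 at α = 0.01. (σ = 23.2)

z = (x̄ - μ₀)/(σ/√n) = (379.1 - 381)/(23.2/√233) = -1.25. Critical value: ±2.576. Since |-1.25| ≤ 2.576, Fail to reject H₀.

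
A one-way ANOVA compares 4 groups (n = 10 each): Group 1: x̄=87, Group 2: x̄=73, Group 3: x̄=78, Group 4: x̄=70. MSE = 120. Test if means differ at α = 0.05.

Grand mean = 77.0. SS_between = 1660.0, MS_between = 553.33. F = 4.611, F_crit ≈ 2.866. Reject H₀.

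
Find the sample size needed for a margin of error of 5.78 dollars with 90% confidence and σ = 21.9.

n = (z*σ/E)² = (1.645×21.9/5.78)² = 38.8 → n = 39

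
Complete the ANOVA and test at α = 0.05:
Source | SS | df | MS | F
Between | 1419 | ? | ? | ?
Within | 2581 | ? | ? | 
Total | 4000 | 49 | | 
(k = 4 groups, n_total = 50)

df_between = 3, df_within = 46. MS_between = 473.0, MS_within = 56.11. F = 8.43, F_crit ≈ 2.807. Reject H₀.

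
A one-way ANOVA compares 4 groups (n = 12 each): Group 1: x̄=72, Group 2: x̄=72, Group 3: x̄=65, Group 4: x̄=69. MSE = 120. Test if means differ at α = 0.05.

Grand mean = 69.5. SS_between = 396.0, MS_between = 132.0. F = 1.1, F_crit ≈ 2.816. Fail to reject H₀.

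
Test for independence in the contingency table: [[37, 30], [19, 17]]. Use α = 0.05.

χ² = 0.056. df = 1, critical = 3.841. Fail to reject H₀. No evidence of dependence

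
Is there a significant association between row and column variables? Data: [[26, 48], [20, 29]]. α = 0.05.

χ² = 0.406. df = 1, critical = 3.841. Fail to reject H₀. No evidence of dependence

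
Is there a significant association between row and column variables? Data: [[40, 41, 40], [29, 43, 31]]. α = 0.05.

χ² = 1.505. df = 2, critical = 5.991. Fail to reject H₀. No evidence of dependence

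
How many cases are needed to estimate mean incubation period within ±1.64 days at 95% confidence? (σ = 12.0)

n = (z*σ/E)² = (1.96×12.0/1.64)² = 205.7 → n = 206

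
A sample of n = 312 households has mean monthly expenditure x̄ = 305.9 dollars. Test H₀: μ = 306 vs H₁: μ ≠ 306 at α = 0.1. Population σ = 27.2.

z = (x̄ - μ₀)/(σ/√n) = (305.9 - 306)/(27.2/√312) = -0.065. Critical value: ±1.645. Since |-0.065| ≤ 1.645, Fail to reject H₀.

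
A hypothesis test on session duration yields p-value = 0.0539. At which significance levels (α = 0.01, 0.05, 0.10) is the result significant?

p = 0.0539. Significant at: α = 0.1.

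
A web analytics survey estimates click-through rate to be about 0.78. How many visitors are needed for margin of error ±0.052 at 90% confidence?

n = z²p(1-p)/E² = 1.645²×0.78×0.22/0.052² = 171.7 → n = 172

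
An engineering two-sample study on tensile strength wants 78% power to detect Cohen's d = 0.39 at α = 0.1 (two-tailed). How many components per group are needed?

z_{α/2} = 1.645, z_β = Φ⁻¹(0.78) = 0.772. For small effect (d = 0.39): n per group = 2(z_{α/2} + z_β)²/d² = 2(1.645 + 0.772)²/0.39² = 76.8 → 77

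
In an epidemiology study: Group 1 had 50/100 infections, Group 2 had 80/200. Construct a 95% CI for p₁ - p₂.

p̂₁ = 0.5, p̂₂ = 0.4. Difference = 0.1. CI = (-0.019, 0.219)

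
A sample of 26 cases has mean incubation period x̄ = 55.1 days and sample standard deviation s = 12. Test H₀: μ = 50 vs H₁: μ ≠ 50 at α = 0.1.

t = (x̄ - μ₀)/(s/√n) = (55.1 - 50)/(12/√26) = 2.167. df = 25, critical t = ±1.708. Reject H₀.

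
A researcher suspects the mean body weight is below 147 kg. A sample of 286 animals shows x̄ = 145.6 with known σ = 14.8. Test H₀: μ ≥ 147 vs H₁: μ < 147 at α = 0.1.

z = -1.6. Critical value: -1.28. Reject H₀.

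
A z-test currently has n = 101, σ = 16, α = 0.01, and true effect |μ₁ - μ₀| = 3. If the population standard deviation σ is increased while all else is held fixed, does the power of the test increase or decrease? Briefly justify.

Power decreases: a larger σ inflates the standard error σ/√n, pulling the sampling distribution under H₁ back toward the critical value.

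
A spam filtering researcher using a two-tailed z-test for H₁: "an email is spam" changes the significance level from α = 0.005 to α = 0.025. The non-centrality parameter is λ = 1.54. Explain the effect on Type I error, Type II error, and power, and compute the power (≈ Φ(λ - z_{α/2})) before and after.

Increasing α from 0.005 to 0.025:
• Type I error rate increases (α is the Type I rate by definition).
• Critical value moves from z_{α/2} = 2.807 to 2.241, so power = Φ(λ - z_{α/2}) goes from Φ(1.54 - 2.807) = 0.103 to Φ(1.54 - 2.241) = 0.242.
• Type II error rate β = 1 - power therefore decreases (0.897 → 0.758).
Appropriate when false negatives are costly — here, a spam email lands in the inbox.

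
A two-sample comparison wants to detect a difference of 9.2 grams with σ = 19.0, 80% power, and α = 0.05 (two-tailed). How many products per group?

n per group = 2(z_α/2 + z_β)²σ²/d² = 2×(1.96 + 0.84)²×19.0²/9.2² = 66.9 → n = 67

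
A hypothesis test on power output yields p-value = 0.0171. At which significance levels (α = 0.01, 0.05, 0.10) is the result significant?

p = 0.0171. Significant at: α = 0.05, 0.1.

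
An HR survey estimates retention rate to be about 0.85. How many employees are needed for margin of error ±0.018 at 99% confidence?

n = z²p(1-p)/E² = 2.576²×0.85×0.15/0.018² = 2611.3 → n = 2612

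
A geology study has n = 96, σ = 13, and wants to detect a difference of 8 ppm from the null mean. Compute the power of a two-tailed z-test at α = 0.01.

SE = σ/√n = 13/√96 = 1.327. Non-centrality λ = d/SE = 8/1.327 = 6.03. Power ≈ Φ(λ - z_{α/2}) = Φ(6.03 - 2.576) = Φ(3.454) = 1.0.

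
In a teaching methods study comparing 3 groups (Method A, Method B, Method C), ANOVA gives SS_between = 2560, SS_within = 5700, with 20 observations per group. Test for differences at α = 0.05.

df_between = 2, df_within = 57. F = MS_between/MS_within = 1280.0/100.0 = 12.8. F_crit ≈ 3.159. Reject H₀. At least one mean differs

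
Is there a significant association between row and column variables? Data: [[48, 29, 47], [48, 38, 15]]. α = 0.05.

χ² = 15.536. df = 2, critical = 5.991. Reject H₀. Variables are dependent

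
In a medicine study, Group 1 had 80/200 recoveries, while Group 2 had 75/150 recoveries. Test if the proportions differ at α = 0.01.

p̂₁ = 0.4, p̂₂ = 0.5, pooled p̂ = 0.443. z = -1.864. Critical: ±2.576. Fail to reject H₀.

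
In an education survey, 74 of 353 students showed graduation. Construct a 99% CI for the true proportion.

p̂ = 0.21. CI = p̂ ± z*√(p̂(1-p̂)/n) = (0.154, 0.265)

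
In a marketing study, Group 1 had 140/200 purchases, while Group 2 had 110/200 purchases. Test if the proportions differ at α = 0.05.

p̂₁ = 0.7, p̂₂ = 0.55, pooled p̂ = 0.625. z = 3.098. Critical: ±1.96. Reject H₀.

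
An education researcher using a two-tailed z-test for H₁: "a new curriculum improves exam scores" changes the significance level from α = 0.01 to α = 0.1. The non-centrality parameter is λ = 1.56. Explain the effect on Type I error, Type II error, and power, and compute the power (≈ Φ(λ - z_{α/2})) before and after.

Increasing α from 0.01 to 0.1:
• Type I error rate increases (α is the Type I rate by definition).
• Critical value moves from z_{α/2} = 2.576 to 1.645, so power = Φ(λ - z_{α/2}) goes from Φ(1.56 - 2.576) = 0.155 to Φ(1.56 - 1.645) = 0.466.
• Type II error rate β = 1 - power therefore decreases (0.845 → 0.534).
Appropriate when false negatives are costly — here, keeping the old curriculum when the new one would have helped students.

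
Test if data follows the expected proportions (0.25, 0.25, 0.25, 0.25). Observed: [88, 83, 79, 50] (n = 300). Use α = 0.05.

Expected: [75.0, 75.0, 75.0, 75.0]. χ² = 11.653. df = 3, critical = 7.815. Reject H₀.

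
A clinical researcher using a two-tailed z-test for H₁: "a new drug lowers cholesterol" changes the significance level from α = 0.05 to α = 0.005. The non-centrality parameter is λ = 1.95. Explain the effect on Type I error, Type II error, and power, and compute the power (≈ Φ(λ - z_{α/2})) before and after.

Decreasing α from 0.05 to 0.005:
• Type I error rate decreases (α is the Type I rate by definition).
• Critical value moves from z_{α/2} = 1.96 to 2.807, so power = Φ(λ - z_{α/2}) goes from Φ(1.95 - 1.96) = 0.496 to Φ(1.95 - 2.807) = 0.196.
• Type II error rate β = 1 - power therefore increases (0.504 → 0.804).
Appropriate when false positives are costly — here, approving an ineffective drug — patients take a useless medication and may skip effective alternatives.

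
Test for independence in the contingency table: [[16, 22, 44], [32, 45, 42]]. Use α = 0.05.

χ² = 6.691. df = 2, critical = 5.991. Reject H₀. Variables are dependent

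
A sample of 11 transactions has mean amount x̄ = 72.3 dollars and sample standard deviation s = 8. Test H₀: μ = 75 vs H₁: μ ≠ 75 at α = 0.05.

t = (x̄ - μ₀)/(s/√n) = (72.3 - 75)/(8/√11) = -1.119. df = 10, critical t = ±2.228. Fail to reject H₀.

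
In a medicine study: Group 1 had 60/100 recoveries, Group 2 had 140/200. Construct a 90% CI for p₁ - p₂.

p̂₁ = 0.6, p̂₂ = 0.7. Difference = -0.1. CI = (-0.197, -0.003)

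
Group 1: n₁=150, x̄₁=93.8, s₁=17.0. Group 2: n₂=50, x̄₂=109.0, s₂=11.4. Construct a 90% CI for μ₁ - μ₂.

Difference = -15.2. SE = √(17.0²/150 + 11.4²/50) = 2.127. CI = (-18.7, -11.7)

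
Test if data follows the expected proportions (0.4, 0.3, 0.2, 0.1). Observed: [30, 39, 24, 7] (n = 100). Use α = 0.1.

Expected: [40.0, 30.0, 20.0, 10.0]. χ² = 6.9. df = 3, critical = 6.251. Reject H₀.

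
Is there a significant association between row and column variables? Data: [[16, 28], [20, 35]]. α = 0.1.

χ² = 0.0. df = 1, critical = 2.706. Fail to reject H₀. No evidence of dependence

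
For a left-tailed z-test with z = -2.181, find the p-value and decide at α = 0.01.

p = P(Z < -2.181) = Φ(-2.181) ≈ 0.0146. Since p ≥ 0.01, fail to reject H₀ (not significant) at α = 0.01.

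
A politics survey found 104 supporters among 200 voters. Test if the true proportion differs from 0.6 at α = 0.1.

p̂ = 0.52, p₀ = 0.6. z = (p̂ - p₀)/√(p₀(1-p₀)/n) = -2.309. Critical: ±1.645. Reject H₀.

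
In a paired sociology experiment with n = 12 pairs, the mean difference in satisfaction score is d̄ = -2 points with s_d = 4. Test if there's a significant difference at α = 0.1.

t = d̄/(s_d/√n) = -2/(4/√12) = -1.732. df = 11, critical t = ±1.796. Fail to reject H₀.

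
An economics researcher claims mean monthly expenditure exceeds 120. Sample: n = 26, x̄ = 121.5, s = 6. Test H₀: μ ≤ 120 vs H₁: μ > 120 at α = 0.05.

t = (121.5 - 120)/(6/√26) = 1.275, df = 25. Critical t = 1.708. Fail to reject H₀.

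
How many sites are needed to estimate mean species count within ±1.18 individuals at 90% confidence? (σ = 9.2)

n = (z*σ/E)² = (1.645×9.2/1.18)² = 164.5 → n = 165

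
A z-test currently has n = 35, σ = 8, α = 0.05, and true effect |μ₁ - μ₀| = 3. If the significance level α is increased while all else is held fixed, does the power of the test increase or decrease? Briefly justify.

Power increases: a larger α lowers the critical value, so more of the H₁ sampling distribution falls in the rejection region.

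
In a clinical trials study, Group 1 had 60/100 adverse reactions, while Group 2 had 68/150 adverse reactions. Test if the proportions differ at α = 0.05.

p̂₁ = 0.6, p̂₂ = 0.453, pooled p̂ = 0.512. z = 2.273. Critical: ±1.96. Reject H₀.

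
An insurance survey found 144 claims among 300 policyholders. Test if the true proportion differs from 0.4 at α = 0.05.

p̂ = 0.48, p₀ = 0.4. z = (p̂ - p₀)/√(p₀(1-p₀)/n) = 2.828. Critical: ±1.96. Reject H₀.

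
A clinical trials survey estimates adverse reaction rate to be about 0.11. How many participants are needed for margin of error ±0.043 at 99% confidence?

n = z²p(1-p)/E² = 2.576²×0.11×0.89/0.043² = 351.3 → n = 352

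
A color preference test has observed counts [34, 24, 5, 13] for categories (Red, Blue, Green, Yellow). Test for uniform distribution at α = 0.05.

Expected = 19 each. χ² = Σ(O-E)²/E = 25.368. df = 3, critical value = 7.815. Reject H₀.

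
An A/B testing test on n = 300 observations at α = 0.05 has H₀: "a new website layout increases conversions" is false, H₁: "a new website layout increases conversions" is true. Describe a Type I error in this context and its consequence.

Type I error: rejecting H₀ when it is true — concluding that a new website layout increases conversions when in fact it is not. Consequence: rolling out a layout that doesn't actually help — wasted engineering effort.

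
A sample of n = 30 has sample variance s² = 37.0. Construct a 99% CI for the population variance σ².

df = 29. χ²_{0.005} = 52.336, χ²_{0.995} = 13.121. CI for σ² = ((n-1)s²/χ²_{α/2}, (n-1)s²/χ²_{1-α/2}) = (29·37.0/52.336, 29·37.0/13.121) = (20.5, 81.78)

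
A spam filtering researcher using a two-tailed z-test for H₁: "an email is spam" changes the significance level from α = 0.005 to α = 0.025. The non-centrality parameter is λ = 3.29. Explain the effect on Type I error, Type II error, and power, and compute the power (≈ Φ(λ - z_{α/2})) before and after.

Increasing α from 0.005 to 0.025:
• Type I error rate increases (α is the Type I rate by definition).
• Critical value moves from z_{α/2} = 2.807 to 2.241, so power = Φ(λ - z_{α/2}) goes from Φ(3.29 - 2.807) = 0.685 to Φ(3.29 - 2.241) = 0.853.
• Type II error rate β = 1 - power therefore decreases (0.315 → 0.147).
Appropriate when false negatives are costly — here, a spam email lands in the inbox.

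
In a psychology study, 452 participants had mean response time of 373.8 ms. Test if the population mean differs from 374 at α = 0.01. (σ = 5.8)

z = (x̄ - μ₀)/(σ/√n) = (373.8 - 374)/(5.8/√452) = -0.733. Critical value: ±2.576. Since |-0.733| ≤ 2.576, Fail to reject H₀.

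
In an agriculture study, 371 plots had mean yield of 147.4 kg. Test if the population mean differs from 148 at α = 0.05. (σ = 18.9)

z = (x̄ - μ₀)/(σ/√n) = (147.4 - 148)/(18.9/√371) = -0.611. Critical value: ±1.96. Since |-0.611| ≤ 1.96, Fail to reject H₀.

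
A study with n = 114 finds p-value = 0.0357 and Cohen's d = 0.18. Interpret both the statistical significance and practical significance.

Statistically significant (p = 0.0357 < 0.05). Cohen's d = 0.18 indicates a very small effect size. Both statistical and practical significance should be considered.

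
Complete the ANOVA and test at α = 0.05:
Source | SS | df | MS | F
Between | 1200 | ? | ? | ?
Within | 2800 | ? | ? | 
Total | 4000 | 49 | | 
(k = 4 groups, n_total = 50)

df_between = 3, df_within = 46. MS_between = 400.0, MS_within = 60.87. F = 6.571, F_crit ≈ 2.807. Reject H₀.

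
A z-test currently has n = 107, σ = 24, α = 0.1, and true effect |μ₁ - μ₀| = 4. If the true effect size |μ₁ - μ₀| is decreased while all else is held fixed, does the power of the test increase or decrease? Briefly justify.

Power decreases: a smaller true effect decreases the non-centrality λ = |μ₁ - μ₀|/(σ/√n).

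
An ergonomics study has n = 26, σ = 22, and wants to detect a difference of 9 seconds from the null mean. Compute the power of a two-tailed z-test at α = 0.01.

SE = σ/√n = 22/√26 = 4.315. Non-centrality λ = d/SE = 9/4.315 = 2.086. Power ≈ Φ(λ - z_{α/2}) = Φ(2.086 - 2.576) = Φ(-0.49) = 0.312.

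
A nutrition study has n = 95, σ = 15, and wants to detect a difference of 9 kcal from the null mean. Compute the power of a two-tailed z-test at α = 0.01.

SE = σ/√n = 15/√95 = 1.539. Non-centrality λ = d/SE = 9/1.539 = 5.848. Power ≈ Φ(λ - z_{α/2}) = Φ(5.848 - 2.576) = Φ(3.272) = 0.999.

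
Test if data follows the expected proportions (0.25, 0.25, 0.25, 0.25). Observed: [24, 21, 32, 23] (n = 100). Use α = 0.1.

Expected: [25.0, 25.0, 25.0, 25.0]. χ² = 2.8. df = 3, critical = 6.251. Fail to reject H₀.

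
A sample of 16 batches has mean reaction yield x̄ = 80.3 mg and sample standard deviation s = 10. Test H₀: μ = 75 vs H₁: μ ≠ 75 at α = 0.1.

t = (x̄ - μ₀)/(s/√n) = (80.3 - 75)/(10/√16) = 2.12. df = 15, critical t = ±1.753. Reject H₀.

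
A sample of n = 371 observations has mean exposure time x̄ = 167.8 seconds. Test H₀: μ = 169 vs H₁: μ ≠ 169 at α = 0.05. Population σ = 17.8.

z = (x̄ - μ₀)/(σ/√n) = (167.8 - 169)/(17.8/√371) = -1.299. Critical value: ±1.96. Since |-1.299| ≤ 1.96, Fail to reject H₀.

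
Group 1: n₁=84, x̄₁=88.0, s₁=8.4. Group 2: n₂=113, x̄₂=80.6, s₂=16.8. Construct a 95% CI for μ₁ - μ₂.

Difference = 7.4. SE = √(8.4²/84 + 16.8²/113) = 1.827. CI = (3.82, 10.98)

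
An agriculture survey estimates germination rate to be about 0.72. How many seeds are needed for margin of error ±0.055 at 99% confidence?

n = z²p(1-p)/E² = 2.576²×0.72×0.28/0.055² = 442.2 → n = 443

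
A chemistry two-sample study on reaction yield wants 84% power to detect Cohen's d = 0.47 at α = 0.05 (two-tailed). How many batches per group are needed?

z_{α/2} = 1.96, z_β = Φ⁻¹(0.84) = 0.994. For small effect (d = 0.47): n per group = 2(z_{α/2} + z_β)²/d² = 2(1.96 + 0.994)²/0.47² = 79.01 → 80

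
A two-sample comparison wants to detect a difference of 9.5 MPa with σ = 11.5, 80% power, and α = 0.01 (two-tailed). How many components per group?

n per group = 2(z_α/2 + z_β)²σ²/d² = 2×(2.576 + 0.84)²×11.5²/9.5² = 34.2 → n = 35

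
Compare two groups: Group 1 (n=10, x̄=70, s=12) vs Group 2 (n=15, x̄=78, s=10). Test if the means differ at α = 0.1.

Pooled sp = 10.83. t = -1.81, df = 23. Critical t = ±1.714. Reject H₀.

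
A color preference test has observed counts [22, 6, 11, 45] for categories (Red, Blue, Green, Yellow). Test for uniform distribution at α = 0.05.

Expected = 21 each. χ² = Σ(O-E)²/E = 42.952. df = 3, critical value = 7.815. Reject H₀.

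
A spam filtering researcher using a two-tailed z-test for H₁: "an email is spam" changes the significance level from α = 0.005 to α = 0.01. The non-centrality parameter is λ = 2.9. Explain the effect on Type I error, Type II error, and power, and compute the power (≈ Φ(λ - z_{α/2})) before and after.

Increasing α from 0.005 to 0.01:
• Type I error rate increases (α is the Type I rate by definition).
• Critical value moves from z_{α/2} = 2.807 to 2.576, so power = Φ(λ - z_{α/2}) goes from Φ(2.9 - 2.807) = 0.537 to Φ(2.9 - 2.576) = 0.627.
• Type II error rate β = 1 - power therefore decreases (0.463 → 0.373).
Appropriate when false negatives are costly — here, a spam email lands in the inbox.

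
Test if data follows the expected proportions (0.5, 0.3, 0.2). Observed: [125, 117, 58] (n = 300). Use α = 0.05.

Expected: [150.0, 90.0, 60.0]. χ² = 12.333. df = 2, critical = 5.991. Reject H₀.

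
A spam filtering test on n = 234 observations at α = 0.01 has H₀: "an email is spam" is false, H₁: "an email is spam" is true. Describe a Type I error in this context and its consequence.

Type I error: rejecting H₀ when it is true — concluding that an email is spam when in fact it is not. Consequence: a legitimate email is sent to the spam folder and the user misses it.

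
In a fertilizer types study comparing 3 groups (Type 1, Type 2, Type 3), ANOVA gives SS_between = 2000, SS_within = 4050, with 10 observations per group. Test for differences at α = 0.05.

df_between = 2, df_within = 27. F = MS_between/MS_within = 1000.0/150.0 = 6.667. F_crit ≈ 3.354. Reject H₀. At least one mean differs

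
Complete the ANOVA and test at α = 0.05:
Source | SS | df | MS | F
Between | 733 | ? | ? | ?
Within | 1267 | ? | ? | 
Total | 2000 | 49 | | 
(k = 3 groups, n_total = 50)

df_between = 2, df_within = 47. MS_between = 366.5, MS_within = 26.96. F = 13.596, F_crit ≈ 3.195. Reject H₀.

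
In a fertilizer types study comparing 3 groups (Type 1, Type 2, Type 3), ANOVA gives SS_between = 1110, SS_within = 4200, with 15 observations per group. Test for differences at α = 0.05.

df_between = 2, df_within = 42. F = MS_between/MS_within = 555.0/100.0 = 5.55. F_crit ≈ 3.22. Reject H₀. At least one mean differs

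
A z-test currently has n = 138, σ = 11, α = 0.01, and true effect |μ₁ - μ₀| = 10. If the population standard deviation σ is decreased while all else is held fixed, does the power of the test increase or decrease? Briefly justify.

Power increases: a smaller σ shrinks the standard error σ/√n, moving the sampling distribution under H₁ further from the critical value.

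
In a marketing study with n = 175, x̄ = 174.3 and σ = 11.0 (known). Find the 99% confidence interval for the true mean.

CI = x̄ ± z*(σ/√n) = 174.3 ± 2.576(11.0/√175) = 174.3 ± 2.14 = (172.16, 176.44)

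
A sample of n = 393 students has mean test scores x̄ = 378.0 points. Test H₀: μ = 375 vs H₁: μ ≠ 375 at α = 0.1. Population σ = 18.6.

z = (x̄ - μ₀)/(σ/√n) = (378.0 - 375)/(18.6/√393) = 3.197. Critical value: ±1.645. Since |3.197| > 1.645, Reject H₀.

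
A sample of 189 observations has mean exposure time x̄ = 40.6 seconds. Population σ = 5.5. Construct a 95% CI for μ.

CI = x̄ ± z*(σ/√n) = 40.6 ± 1.96(5.5/√189) = 40.6 ± 0.78 = (39.82, 41.38)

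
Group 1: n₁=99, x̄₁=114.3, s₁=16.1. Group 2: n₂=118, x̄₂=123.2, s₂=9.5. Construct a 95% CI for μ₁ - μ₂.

Difference = -8.9. SE = √(16.1²/99 + 9.5²/118) = 1.839. CI = (-12.51, -5.29)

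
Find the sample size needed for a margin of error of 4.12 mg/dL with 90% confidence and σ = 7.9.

n = (z*σ/E)² = (1.645×7.9/4.12)² = 9.9 → n = 10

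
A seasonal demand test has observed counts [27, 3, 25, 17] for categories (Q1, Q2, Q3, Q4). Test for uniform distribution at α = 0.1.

Expected = 18 each. χ² = Σ(O-E)²/E = 19.778. df = 3, critical value = 6.251. Reject H₀.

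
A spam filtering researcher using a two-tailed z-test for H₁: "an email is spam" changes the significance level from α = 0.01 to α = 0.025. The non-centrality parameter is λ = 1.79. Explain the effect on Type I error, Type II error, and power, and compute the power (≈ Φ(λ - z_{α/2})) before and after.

Increasing α from 0.01 to 0.025:
• Type I error rate increases (α is the Type I rate by definition).
• Critical value moves from z_{α/2} = 2.576 to 2.241, so power = Φ(λ - z_{α/2}) goes from Φ(1.79 - 2.576) = 0.216 to Φ(1.79 - 2.241) = 0.326.
• Type II error rate β = 1 - power therefore decreases (0.784 → 0.674).
Appropriate when false negatives are costly — here, a spam email lands in the inbox.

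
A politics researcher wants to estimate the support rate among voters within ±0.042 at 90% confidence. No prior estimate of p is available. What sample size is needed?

Conservative approach: use p = 0.5 (maximizes p(1-p) = 0.25). n = z²(0.25)/E² = 1.645²×0.25/0.042² = 383.5 → n = 384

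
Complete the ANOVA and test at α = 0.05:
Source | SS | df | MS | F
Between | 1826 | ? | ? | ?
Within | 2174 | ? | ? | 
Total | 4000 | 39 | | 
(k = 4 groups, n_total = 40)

df_between = 3, df_within = 36. MS_between = 608.67, MS_within = 60.39. F = 10.079, F_crit ≈ 2.866. Reject H₀.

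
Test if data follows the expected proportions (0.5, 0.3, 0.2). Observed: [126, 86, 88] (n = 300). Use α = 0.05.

Expected: [150.0, 90.0, 60.0]. χ² = 17.084. df = 2, critical = 5.991. Reject H₀.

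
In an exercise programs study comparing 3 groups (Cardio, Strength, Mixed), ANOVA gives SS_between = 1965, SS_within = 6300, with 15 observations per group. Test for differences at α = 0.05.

df_between = 2, df_within = 42. F = MS_between/MS_within = 982.5/150.0 = 6.55. F_crit ≈ 3.22. Reject H₀. At least one mean differs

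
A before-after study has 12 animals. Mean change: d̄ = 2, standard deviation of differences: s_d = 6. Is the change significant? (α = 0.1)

t = d̄/(s_d/√n) = 2/(6/√12) = 1.155. df = 11, critical t = ±1.796. Fail to reject H₀.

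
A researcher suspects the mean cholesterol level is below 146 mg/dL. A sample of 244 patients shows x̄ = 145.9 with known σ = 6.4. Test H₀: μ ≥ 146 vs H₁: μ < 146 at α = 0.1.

z = -0.244. Critical value: -1.28. Fail to reject H₀.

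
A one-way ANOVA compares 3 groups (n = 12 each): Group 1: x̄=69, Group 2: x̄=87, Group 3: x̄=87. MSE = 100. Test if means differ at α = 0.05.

Grand mean = 81.0. SS_between = 2592.0, MS_between = 1296.0. F = 12.96, F_crit ≈ 3.285. Reject H₀.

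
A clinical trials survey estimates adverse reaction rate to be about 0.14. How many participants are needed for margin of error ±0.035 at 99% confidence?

n = z²p(1-p)/E² = 2.576²×0.14×0.86/0.035² = 652.2 → n = 653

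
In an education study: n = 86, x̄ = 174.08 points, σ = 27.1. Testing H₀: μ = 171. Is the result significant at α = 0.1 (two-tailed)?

z = (174.08 - 171)/(27.1/√86) = 1.054. Since |z| ≤ 1.645, not significant at α = 0.1.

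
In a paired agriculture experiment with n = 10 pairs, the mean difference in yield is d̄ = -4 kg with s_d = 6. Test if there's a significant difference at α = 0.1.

t = d̄/(s_d/√n) = -4/(6/√10) = -2.108. df = 9, critical t = ±1.833. Reject H₀.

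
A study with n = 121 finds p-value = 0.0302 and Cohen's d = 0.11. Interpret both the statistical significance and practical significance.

Statistically significant (p = 0.0302 < 0.05). Cohen's d = 0.11 indicates a very small effect size. Both statistical and practical significance should be considered.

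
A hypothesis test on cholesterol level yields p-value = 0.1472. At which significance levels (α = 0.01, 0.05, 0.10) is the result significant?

p = 0.1472. Not significant at any of the given levels.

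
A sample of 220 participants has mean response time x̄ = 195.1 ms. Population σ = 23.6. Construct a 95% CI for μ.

CI = x̄ ± z*(σ/√n) = 195.1 ± 1.96(23.6/√220) = 195.1 ± 3.12 = (191.98, 198.22)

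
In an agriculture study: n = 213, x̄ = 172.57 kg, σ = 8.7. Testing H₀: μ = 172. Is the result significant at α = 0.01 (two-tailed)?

z = (172.57 - 172)/(8.7/√213) = 0.956. Since |z| ≤ 2.576, not significant at α = 0.01.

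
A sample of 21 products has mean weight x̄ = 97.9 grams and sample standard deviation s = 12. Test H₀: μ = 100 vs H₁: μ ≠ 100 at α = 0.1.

t = (x̄ - μ₀)/(s/√n) = (97.9 - 100)/(12/√21) = -0.802. df = 20, critical t = ±1.725. Fail to reject H₀.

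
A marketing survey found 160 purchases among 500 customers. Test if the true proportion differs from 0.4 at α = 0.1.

p̂ = 0.32, p₀ = 0.4. z = (p̂ - p₀)/√(p₀(1-p₀)/n) = -3.651. Critical: ±1.645. Reject H₀.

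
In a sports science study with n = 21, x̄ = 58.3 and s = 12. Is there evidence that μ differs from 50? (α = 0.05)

t = (x̄ - μ₀)/(s/√n) = (58.3 - 50)/(12/√21) = 3.17. df = 20, critical t = ±2.086. Reject H₀.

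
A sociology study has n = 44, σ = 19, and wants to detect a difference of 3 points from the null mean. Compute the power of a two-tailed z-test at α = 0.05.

SE = σ/√n = 19/√44 = 2.864. Non-centrality λ = d/SE = 3/2.864 = 1.047. Power ≈ Φ(λ - z_{α/2}) = Φ(1.047 - 1.96) = Φ(-0.913) = 0.181.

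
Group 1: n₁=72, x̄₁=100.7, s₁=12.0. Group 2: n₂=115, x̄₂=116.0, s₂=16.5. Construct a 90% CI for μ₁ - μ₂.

Difference = -15.3. SE = √(12.0²/72 + 16.5²/115) = 2.09. CI = (-18.74, -11.86)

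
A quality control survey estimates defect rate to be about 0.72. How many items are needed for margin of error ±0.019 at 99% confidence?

n = z²p(1-p)/E² = 2.576²×0.72×0.28/0.019² = 3705.7 → n = 3706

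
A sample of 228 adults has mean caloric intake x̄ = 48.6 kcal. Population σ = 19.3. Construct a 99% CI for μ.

CI = x̄ ± z*(σ/√n) = 48.6 ± 2.576(19.3/√228) = 48.6 ± 3.29 = (45.31, 51.89)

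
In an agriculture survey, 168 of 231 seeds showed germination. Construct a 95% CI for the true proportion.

p̂ = 0.727. CI = p̂ ± z*√(p̂(1-p̂)/n) = (0.67, 0.785)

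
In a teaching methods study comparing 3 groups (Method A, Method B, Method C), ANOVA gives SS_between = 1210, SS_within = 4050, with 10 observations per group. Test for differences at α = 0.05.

df_between = 2, df_within = 27. F = MS_between/MS_within = 605.0/150.0 = 4.033. F_crit ≈ 3.354. Reject H₀. At least one mean differs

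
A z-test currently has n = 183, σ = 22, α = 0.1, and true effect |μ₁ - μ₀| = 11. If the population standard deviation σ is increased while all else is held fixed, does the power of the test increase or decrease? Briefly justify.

Power decreases: a larger σ inflates the standard error σ/√n, pulling the sampling distribution under H₁ back toward the critical value.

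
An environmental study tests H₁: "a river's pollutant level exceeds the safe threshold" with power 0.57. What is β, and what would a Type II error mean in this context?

β = 1 - power = 1 - 0.57 = 0.43. A Type II error is failing to reject H₀ when H₀ is false (false negative) — here, failing to conclude that a river's pollutant level exceeds the safe threshold when in fact it is true. Consequence: allowing unsafe pollution to continue.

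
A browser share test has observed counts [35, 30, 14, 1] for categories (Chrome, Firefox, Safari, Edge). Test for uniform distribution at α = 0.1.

Expected = 20 each. χ² = Σ(O-E)²/E = 36.1. df = 3, critical value = 6.251. Reject H₀.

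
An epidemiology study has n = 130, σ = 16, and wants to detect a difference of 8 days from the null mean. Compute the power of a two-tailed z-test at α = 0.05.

SE = σ/√n = 16/√130 = 1.403. Non-centrality λ = d/SE = 8/1.403 = 5.701. Power ≈ Φ(λ - z_{α/2}) = Φ(5.701 - 1.96) = Φ(3.741) = 1.0.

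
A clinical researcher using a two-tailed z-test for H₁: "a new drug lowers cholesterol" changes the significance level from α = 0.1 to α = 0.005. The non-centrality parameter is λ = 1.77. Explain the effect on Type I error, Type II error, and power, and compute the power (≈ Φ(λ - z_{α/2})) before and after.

Decreasing α from 0.1 to 0.005:
• Type I error rate decreases (α is the Type I rate by definition).
• Critical value moves from z_{α/2} = 1.645 to 2.807, so power = Φ(λ - z_{α/2}) goes from Φ(1.77 - 1.645) = 0.55 to Φ(1.77 - 2.807) = 0.15.
• Type II error rate β = 1 - power therefore increases (0.45 → 0.85).
Appropriate when false positives are costly — here, approving an ineffective drug — patients take a useless medication and may skip effective alternatives.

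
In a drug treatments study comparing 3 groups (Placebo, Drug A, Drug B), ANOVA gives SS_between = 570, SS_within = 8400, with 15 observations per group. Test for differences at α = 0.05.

df_between = 2, df_within = 42. F = MS_between/MS_within = 285.0/200.0 = 1.425. F_crit ≈ 3.22. Fail to reject H₀.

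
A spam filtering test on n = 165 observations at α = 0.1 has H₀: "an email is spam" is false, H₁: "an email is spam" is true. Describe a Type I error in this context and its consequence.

Type I error: rejecting H₀ when it is true — concluding that an email is spam when in fact it is not. Consequence: a legitimate email is sent to the spam folder and the user misses it.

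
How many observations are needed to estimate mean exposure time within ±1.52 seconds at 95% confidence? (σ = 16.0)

n = (z*σ/E)² = (1.96×16.0/1.52)² = 425.7 → n = 426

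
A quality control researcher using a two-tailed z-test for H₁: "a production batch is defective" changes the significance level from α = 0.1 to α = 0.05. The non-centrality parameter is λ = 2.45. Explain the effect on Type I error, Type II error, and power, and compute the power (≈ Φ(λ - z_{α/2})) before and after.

Decreasing α from 0.1 to 0.05:
• Type I error rate decreases (α is the Type I rate by definition).
• Critical value moves from z_{α/2} = 1.645 to 1.96, so power = Φ(λ - z_{α/2}) goes from Φ(2.45 - 1.645) = 0.79 to Φ(2.45 - 1.96) = 0.688.
• Type II error rate β = 1 - power therefore increases (0.21 → 0.312).
Appropriate when false positives are costly — here, scrapping a good batch — wasted material and cost for no reason.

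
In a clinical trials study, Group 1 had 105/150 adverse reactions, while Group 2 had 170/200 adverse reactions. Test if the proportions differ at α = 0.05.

p̂₁ = 0.7, p̂₂ = 0.85, pooled p̂ = 0.786. z = -3.384. Critical: ±1.96. Reject H₀.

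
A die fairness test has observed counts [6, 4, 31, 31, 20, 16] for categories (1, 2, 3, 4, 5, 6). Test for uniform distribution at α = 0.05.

Expected = 18 each. χ² = Σ(O-E)²/E = 38.111. df = 5, critical value = 11.07. Reject H₀.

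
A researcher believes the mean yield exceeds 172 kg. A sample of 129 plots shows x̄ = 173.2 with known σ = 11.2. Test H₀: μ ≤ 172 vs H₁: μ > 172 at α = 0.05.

z = 1.217. Critical value: 1.645. Fail to reject H₀.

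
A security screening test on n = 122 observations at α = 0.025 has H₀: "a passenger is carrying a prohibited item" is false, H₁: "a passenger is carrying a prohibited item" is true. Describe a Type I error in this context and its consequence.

Type I error: rejecting H₀ when it is true — concluding that a passenger is carrying a prohibited item when in fact it is not. Consequence: detaining an innocent passenger — delay and inconvenience.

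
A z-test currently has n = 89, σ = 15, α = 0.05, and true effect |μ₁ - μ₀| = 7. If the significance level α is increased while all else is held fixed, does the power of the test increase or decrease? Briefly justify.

Power increases: a larger α lowers the critical value, so more of the H₁ sampling distribution falls in the rejection region.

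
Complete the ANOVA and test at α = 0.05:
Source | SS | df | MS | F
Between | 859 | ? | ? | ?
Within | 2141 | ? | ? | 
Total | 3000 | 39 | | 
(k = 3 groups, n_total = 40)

df_between = 2, df_within = 37. MS_between = 429.5, MS_within = 57.86. F = 7.422, F_crit ≈ 3.252. Reject H₀.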